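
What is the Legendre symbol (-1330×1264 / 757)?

By multiplicativity, (-1330·1264 / 757) = (-1330 / 757)·(1264 / 757).
First factor (-1330 / 757):
(-1330 / 757)
  = (1330 / 757)    [757 ≡ 1 mod 4 ⇒ (-1 / 757) = +1]
  = (573 / 757)    [1330 ≡ 573 mod 757]
  = (757 / 573)    [QR: 573 ≡ 1 mod 4, sign kept]
  = (184 / 573)    [757 ≡ 184 mod 573]
  = -(23 / 573)    [573 ≡ 5 mod 8 ⇒ (2 / 573)^3 = -1]
  = -(573 / 23)    [QR: 573 ≡ 1 mod 4, sign kept]
  = -(21 / 23)    [573 ≡ 21 mod 23]
  = -(23 / 21)    [QR: 21 ≡ 1 mod 4, sign kept]
  = -(2 / 21)    [23 ≡ 2 mod 21]
  = (1 / 21)    [21 ≡ 5 mod 8 ⇒ (2 / 21) = -1]
  = 1    [(1 / 21) = 1]
Second factor (1264 / 757):
(1264 / 757)
  = (507 / 757)    [1264 ≡ 507 mod 757]
  = (757 / 507)    [QR: 757 ≡ 1 mod 4, sign kept]
  = (250 / 507)    [757 ≡ 250 mod 507]
  = -(125 / 507)    [507 ≡ 3 mod 8 ⇒ (2 / 507) = -1]
  = -(507 / 125)    [QR: 125 ≡ 1 mod 4, sign kept]
  = -(7 / 125)    [507 ≡ 7 mod 125]
  = -(125 / 7)    [QR: 125 ≡ 1 mod 4, sign kept]
  = -(6 / 7)    [125 ≡ 6 mod 7]
  = -(3 / 7)    [7 ≡ 7 mod 8 ⇒ (2 / 7) = +1]
  = (7 / 3)    [QR: both ≡ 3 mod 4, sign flips]
  = (1 / 3)    [7 ≡ 1 mod 3]
  = 1    [(1 / 3) = 1]
Product: (1)·(1) = 1.

1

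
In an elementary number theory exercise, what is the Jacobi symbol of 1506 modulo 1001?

1

(1506/1001)
  = (505/1001)    [1506 ≡ 505 mod 1001]
  = (1001/505)    [QR: 505 ≡ 1 mod 4, sign kept]
  = (496/505)    [1001 ≡ 496 mod 505]
  = (31/505)    [505 ≡ 1 mod 8 ⇒ (2/505)^4 = +1]
  = (505/31)    [QR: 505 ≡ 1 mod 4, sign kept]
  = (9/31)    [505 ≡ 9 mod 31]
  = (31/9)    [QR: 9 ≡ 1 mod 4, sign kept]
  = (4/9)    [31 ≡ 4 mod 9]
  = (1/9)    [9 ≡ 1 mod 8 ⇒ (2/9)^2 = +1]
  = 1    [(1/9) = 1]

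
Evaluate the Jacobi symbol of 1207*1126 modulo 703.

1

By multiplicativity, (1207·1126/703) = (1207/703)·(1126/703).
First factor (1207/703):
(1207/703)
  = (504/703)    [1207 ≡ 504 mod 703]
  = (63/703)    [703 ≡ 7 mod 8 ⇒ (2/703)^3 = +1]
  = -(703/63)    [QR: both ≡ 3 mod 4, sign flips]
  = -(10/63)    [703 ≡ 10 mod 63]
  = -(5/63)    [63 ≡ 7 mod 8 ⇒ (2/63) = +1]
  = -(63/5)    [QR: 5 ≡ 1 mod 4, sign kept]
  = -(3/5)    [63 ≡ 3 mod 5]
  = -(5/3)    [QR: 5 ≡ 1 mod 4, sign kept]
  = -(2/3)    [5 ≡ 2 mod 3]
  = (1/3)    [3 ≡ 3 mod 8 ⇒ (2/3) = -1]
  = 1    [(1/3) = 1]
Second factor (1126/703):
(1126/703)
  = (423/703)    [1126 ≡ 423 mod 703]
  = -(703/423)    [QR: both ≡ 3 mod 4, sign flips]
  = -(280/423)    [703 ≡ 280 mod 423]
  = -(35/423)    [423 ≡ 7 mod 8 ⇒ (2/423)^3 = +1]
  = (423/35)    [QR: both ≡ 3 mod 4, sign flips]
  = (3/35)    [423 ≡ 3 mod 35]
  = -(35/3)    [QR: both ≡ 3 mod 4, sign flips]
  = -(2/3)    [35 ≡ 2 mod 3]
  = (1/3)    [3 ≡ 3 mod 8 ⇒ (2/3) = -1]
  = 1    [(1/3) = 1]
Product: (1)·(1) = 1.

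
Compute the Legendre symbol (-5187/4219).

1

Pull out -1: (-5187/4219) = (-1/4219)·(5187/4219). Since 4219 ≡ 3 (mod 4), (-1/4219) = -1. Now have -(5187/4219).
Reduce the numerator: 5187 ≡ 968 (mod 4219), so (5187/4219) = (968/4219).
Factor out 2: 968 = 2^3·121. Since 4219 ≡ 3 (mod 8), (2/4219) = -1, and (2/4219)^3 = -1. Now have (121/4219).
121 ≡ 1 (mod 4), so quadratic reciprocity gives (121/4219) = (4219/121). Reduce: 4219 ≡ 105 (mod 121). Now have (105/121).
105 ≡ 1 (mod 4), so quadratic reciprocity gives (105/121) = (121/105). Reduce: 121 ≡ 16 (mod 105). Now have (16/105).
Factor out 2: 16 = 2^4. Since 105 ≡ 1 (mod 8), (2/105) = +1, and (2/105)^4 = +1. Now have (1/105).
(1/105) = 1. Collecting the sign factors: 1.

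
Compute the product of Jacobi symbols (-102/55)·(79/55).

-1

By multiplicativity, (-102·79/55) = (-102/55)·(79/55).
First factor (-102/55):
Reduce the numerator: -102 ≡ 8 (mod 55), so (-102/55) = (8/55).
Factor out 2: 8 = 2^3. Since 55 ≡ 7 (mod 8), (2/55) = +1, and (2/55)^3 = +1. Now have (1/55).
(1/55) = 1. Collecting the sign factors: 1.
Second factor (79/55):
Reduce the numerator: 79 ≡ 24 (mod 55), so (79/55) = (24/55).
Factor out 2: 24 = 2^3·3. Since 55 ≡ 7 (mod 8), (2/55) = +1, and (2/55)^3 = +1. Now have (3/55).
Both 3 ≡ 3 and 55 ≡ 3 (mod 4), so reciprocity gives (3/55) = -(55/3). Reduce: 55 ≡ 1 (mod 3). Now have -(1/3).
(1/3) = 1. Collecting the sign factors: -1.
Product: (1)·(-1) = -1.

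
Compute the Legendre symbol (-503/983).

-1

(-503/983)
  = (480/983)    [-503 ≡ 480 mod 983]
  = (15/983)    [983 ≡ 7 mod 8 ⇒ (2/983)^5 = +1]
  = -(983/15)    [QR: both ≡ 3 mod 4, sign flips]
  = -(8/15)    [983 ≡ 8 mod 15]
  = -(1/15)    [15 ≡ 7 mod 8 ⇒ (2/15)^3 = +1]
  = -1    [(1/15) = 1]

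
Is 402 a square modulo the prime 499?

(402|499)
  = -(201|499)    [499 ≡ 3 mod 8 ⇒ (2|499) = -1]
  = -(499|201)    [QR: 201 ≡ 1 mod 4, sign kept]
  = -(97|201)    [499 ≡ 97 mod 201]
  = -(201|97)    [QR: 97 ≡ 1 mod 4, sign kept]
  = -(7|97)    [201 ≡ 7 mod 97]
  = -(97|7)    [QR: 97 ≡ 1 mod 4, sign kept]
  = -(6|7)    [97 ≡ 6 mod 7]
  = -(3|7)    [7 ≡ 7 mod 8 ⇒ (2|7) = +1]
  = (7|3)    [QR: both ≡ 3 mod 4, sign flips]
  = (1|3)    [7 ≡ 1 mod 3]
  = 1    [(1|3) = 1]
The Legendre symbol is 1, so x^2 ≡ 402 (mod 499) has solution.

yes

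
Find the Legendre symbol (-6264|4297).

(-6264|4297)
  = (2330|4297)    [-6264 ≡ 2330 mod 4297]
  = (1165|4297)    [4297 ≡ 1 mod 8 ⇒ (2|4297) = +1]
  = (4297|1165)    [QR: 1165 ≡ 1 mod 4, sign kept]
  = (802|1165)    [4297 ≡ 802 mod 1165]
  = -(401|1165)    [1165 ≡ 5 mod 8 ⇒ (2|1165) = -1]
  = -(1165|401)    [QR: 401 ≡ 1 mod 4, sign kept]
  = -(363|401)    [1165 ≡ 363 mod 401]
  = -(401|363)    [QR: 401 ≡ 1 mod 4, sign kept]
  = -(38|363)    [401 ≡ 38 mod 363]
  = (19|363)    [363 ≡ 3 mod 8 ⇒ (2|363) = -1]
  = -(363|19)    [QR: both ≡ 3 mod 4, sign flips]
  = -(2|19)    [363 ≡ 2 mod 19]
  = (1|19)    [19 ≡ 3 mod 8 ⇒ (2|19) = -1]
  = 1    [(1|19) = 1]

1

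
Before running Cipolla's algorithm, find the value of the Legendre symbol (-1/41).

1

(-1/41)
  = (1/41)    [41 ≡ 1 mod 4 ⇒ (-1/41) = +1]
  = 1    [(1/41) = 1]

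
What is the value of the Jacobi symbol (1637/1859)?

1637 ≡ 1 (mod 4), so quadratic reciprocity gives (1637/1859) = (1859/1637). Reduce: 1859 ≡ 222 (mod 1637). Now have (222/1637).
Factor out 2: 222 = 2·111. Since 1637 ≡ 5 (mod 8), (2/1637) = -1. Now have -(111/1637).
1637 ≡ 1 (mod 4), so quadratic reciprocity gives (111/1637) = (1637/111). Reduce: 1637 ≡ 83 (mod 111). Now have -(83/111).
Both 83 ≡ 3 and 111 ≡ 3 (mod 4), so reciprocity gives (83/111) = -(111/83). Reduce: 111 ≡ 28 (mod 83). Now have (28/83).
Factor out 2: 28 = 2^2·7. Since 83 ≡ 3 (mod 8), (2/83) = -1, and (2/83)^2 = +1. Now have (7/83).
Both 7 ≡ 3 and 83 ≡ 3 (mod 4), so reciprocity gives (7/83) = -(83/7). Reduce: 83 ≡ 6 (mod 7). Now have -(6/7).
Factor out 2: 6 = 2·3. Since 7 ≡ 7 (mod 8), (2/7) = +1. Now have -(3/7).
Both 3 ≡ 3 and 7 ≡ 3 (mod 4), so reciprocity gives (3/7) = -(7/3). Reduce: 7 ≡ 1 (mod 3). Now have (1/3).
(1/3) = 1. Collecting the sign factors: 1.

1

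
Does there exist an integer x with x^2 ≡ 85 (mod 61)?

no

Reduce the numerator: 85 ≡ 24 (mod 61), so (85/61) = (24/61).
Factor out 2: 24 = 2^3·3. Since 61 ≡ 5 (mod 8), (2/61) = -1, and (2/61)^3 = -1. Now have -(3/61).
61 ≡ 1 (mod 4), so quadratic reciprocity gives (3/61) = (61/3). Reduce: 61 ≡ 1 (mod 3). Now have -(1/3).
(1/3) = 1. Collecting the sign factors: -1.
(85/61) = -1, and 61 is prime, so 85 is not a quadratic residue mod 61.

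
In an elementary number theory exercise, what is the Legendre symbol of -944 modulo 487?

1

Pull out -1: (-944/487) = (-1/487)·(944/487). Since 487 ≡ 3 (mod 4), (-1/487) = -1. Now have -(944/487).
Reduce the numerator: 944 ≡ 457 (mod 487), so (944/487) = (457/487).
457 ≡ 1 (mod 4), so quadratic reciprocity gives (457/487) = (487/457). Reduce: 487 ≡ 30 (mod 457). Now have -(30/457).
Factor out 2: 30 = 2·15. Since 457 ≡ 1 (mod 8), (2/457) = +1. Now have -(15/457).
457 ≡ 1 (mod 4), so quadratic reciprocity gives (15/457) = (457/15). Reduce: 457 ≡ 7 (mod 15). Now have -(7/15).
Both 7 ≡ 3 and 15 ≡ 3 (mod 4), so reciprocity gives (7/15) = -(15/7). Reduce: 15 ≡ 1 (mod 7). Now have (1/7).
(1/7) = 1. Collecting the sign factors: 1.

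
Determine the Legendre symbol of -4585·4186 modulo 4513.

By multiplicativity, (-4585·4186 / 4513) = (-4585 / 4513)·(4186 / 4513).
First factor (-4585 / 4513):
(-4585 / 4513)
  = (4441 / 4513)    [-4585 ≡ 4441 mod 4513]
  = (4513 / 4441)    [QR: 4441 ≡ 1 mod 4, sign kept]
  = (72 / 4441)    [4513 ≡ 72 mod 4441]
  = (9 / 4441)    [4441 ≡ 1 mod 8 ⇒ (2 / 4441)^3 = +1]
  = (4441 / 9)    [QR: 9 ≡ 1 mod 4, sign kept]
  = (4 / 9)    [4441 ≡ 4 mod 9]
  = (1 / 9)    [9 ≡ 1 mod 8 ⇒ (2 / 9)^2 = +1]
  = 1    [(1 / 9) = 1]
Second factor (4186 / 4513):
(4186 / 4513)
  = (2093 / 4513)    [4513 ≡ 1 mod 8 ⇒ (2 / 4513) = +1]
  = (4513 / 2093)    [QR: 2093 ≡ 1 mod 4, sign kept]
  = (327 / 2093)    [4513 ≡ 327 mod 2093]
  = (2093 / 327)    [QR: 2093 ≡ 1 mod 4, sign kept]
  = (131 / 327)    [2093 ≡ 131 mod 327]
  = -(327 / 131)    [QR: both ≡ 3 mod 4, sign flips]
  = -(65 / 131)    [327 ≡ 65 mod 131]
  = -(131 / 65)    [QR: 65 ≡ 1 mod 4, sign kept]
  = -(1 / 65)    [131 ≡ 1 mod 65]
  = -1    [(1 / 65) = 1]
Product: (1)·(-1) = -1.

-1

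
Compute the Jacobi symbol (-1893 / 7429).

Pull out -1: (-1893 / 7429) = (-1 / 7429)·(1893 / 7429). Since 7429 ≡ 1 (mod 4), (-1 / 7429) = +1. Now have (1893 / 7429).
1893 ≡ 1 (mod 4), so quadratic reciprocity gives (1893 / 7429) = (7429 / 1893). Reduce: 7429 ≡ 1750 (mod 1893). Now have (1750 / 1893).
Factor out 2: 1750 = 2·875. Since 1893 ≡ 5 (mod 8), (2 / 1893) = -1. Now have -(875 / 1893).
1893 ≡ 1 (mod 4), so quadratic reciprocity gives (875 / 1893) = (1893 / 875). Reduce: 1893 ≡ 143 (mod 875). Now have -(143 / 875).
Both 143 ≡ 3 and 875 ≡ 3 (mod 4), so reciprocity gives (143 / 875) = -(875 / 143). Reduce: 875 ≡ 17 (mod 143). Now have (17 / 143).
17 ≡ 1 (mod 4), so quadratic reciprocity gives (17 / 143) = (143 / 17). Reduce: 143 ≡ 7 (mod 17). Now have (7 / 17).
17 ≡ 1 (mod 4), so quadratic reciprocity gives (7 / 17) = (17 / 7). Reduce: 17 ≡ 3 (mod 7). Now have (3 / 7).
Both 3 ≡ 3 and 7 ≡ 3 (mod 4), so reciprocity gives (3 / 7) = -(7 / 3). Reduce: 7 ≡ 1 (mod 3). Now have -(1 / 3).
(1 / 3) = 1. Collecting the sign factors: -1.

-1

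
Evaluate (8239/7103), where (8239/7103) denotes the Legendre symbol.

-1

Reduce the numerator: 8239 ≡ 1136 (mod 7103), so (8239/7103) = (1136/7103).
Factor out 2: 1136 = 2^4·71. Since 7103 ≡ 7 (mod 8), (2/7103) = +1, and (2/7103)^4 = +1. Now have (71/7103).
Both 71 ≡ 3 and 7103 ≡ 3 (mod 4), so reciprocity gives (71/7103) = -(7103/71). Reduce: 7103 ≡ 3 (mod 71). Now have -(3/71).
Both 3 ≡ 3 and 71 ≡ 3 (mod 4), so reciprocity gives (3/71) = -(71/3). Reduce: 71 ≡ 2 (mod 3). Now have (2/3).
Factor out 2: 2 = 2. Since 3 ≡ 3 (mod 8), (2/3) = -1. Now have -(1/3).
(1/3) = 1. Collecting the sign factors: -1.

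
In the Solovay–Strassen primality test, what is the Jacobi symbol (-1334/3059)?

0

(-1334/3059)
  = (1725/3059)    [-1334 ≡ 1725 mod 3059]
  = (3059/1725)    [QR: 1725 ≡ 1 mod 4, sign kept]
  = (1334/1725)    [3059 ≡ 1334 mod 1725]
  = -(667/1725)    [1725 ≡ 5 mod 8 ⇒ (2/1725) = -1]
  = -(1725/667)    [QR: 1725 ≡ 1 mod 4, sign kept]
  = -(391/667)    [1725 ≡ 391 mod 667]
  = (667/391)    [QR: both ≡ 3 mod 4, sign flips]
  = (276/391)    [667 ≡ 276 mod 391]
  = (69/391)    [391 ≡ 7 mod 8 ⇒ (2/391)^2 = +1]
  = (391/69)    [QR: 69 ≡ 1 mod 4, sign kept]
  = (46/69)    [391 ≡ 46 mod 69]
  = -(23/69)    [69 ≡ 5 mod 8 ⇒ (2/69) = -1]
  = -(69/23)    [QR: 69 ≡ 1 mod 4, sign kept]
  = -(0/23)    [69 ≡ 0 mod 23]
  = 0    [numerator 0, gcd > 1]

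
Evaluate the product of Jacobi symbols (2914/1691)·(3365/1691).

By multiplicativity, (2914·3365/1691) = (2914/1691)·(3365/1691).
First factor (2914/1691):
(2914/1691)
  = (1223/1691)    [2914 ≡ 1223 mod 1691]
  = -(1691/1223)    [QR: both ≡ 3 mod 4, sign flips]
  = -(468/1223)    [1691 ≡ 468 mod 1223]
  = -(117/1223)    [1223 ≡ 7 mod 8 ⇒ (2/1223)^2 = +1]
  = -(1223/117)    [QR: 117 ≡ 1 mod 4, sign kept]
  = -(53/117)    [1223 ≡ 53 mod 117]
  = -(117/53)    [QR: 53 ≡ 1 mod 4, sign kept]
  = -(11/53)    [117 ≡ 11 mod 53]
  = -(53/11)    [QR: 53 ≡ 1 mod 4, sign kept]
  = -(9/11)    [53 ≡ 9 mod 11]
  = -(11/9)    [QR: 9 ≡ 1 mod 4, sign kept]
  = -(2/9)    [11 ≡ 2 mod 9]
  = -(1/9)    [9 ≡ 1 mod 8 ⇒ (2/9) = +1]
  = -1    [(1/9) = 1]
Second factor (3365/1691):
(3365/1691)
  = (1674/1691)    [3365 ≡ 1674 mod 1691]
  = -(837/1691)    [1691 ≡ 3 mod 8 ⇒ (2/1691) = -1]
  = -(1691/837)    [QR: 837 ≡ 1 mod 4, sign kept]
  = -(17/837)    [1691 ≡ 17 mod 837]
  = -(837/17)    [QR: 17 ≡ 1 mod 4, sign kept]
  = -(4/17)    [837 ≡ 4 mod 17]
  = -(1/17)    [17 ≡ 1 mod 8 ⇒ (2/17)^2 = +1]
  = -1    [(1/17) = 1]
Product: (-1)·(-1) = 1.

1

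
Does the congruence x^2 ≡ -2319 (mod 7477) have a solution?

no

(-2319|7477)
  = (5158|7477)    [-2319 ≡ 5158 mod 7477]
  = -(2579|7477)    [7477 ≡ 5 mod 8 ⇒ (2|7477) = -1]
  = -(7477|2579)    [QR: 7477 ≡ 1 mod 4, sign kept]
  = -(2319|2579)    [7477 ≡ 2319 mod 2579]
  = (2579|2319)    [QR: both ≡ 3 mod 4, sign flips]
  = (260|2319)    [2579 ≡ 260 mod 2319]
  = (65|2319)    [2319 ≡ 7 mod 8 ⇒ (2|2319)^2 = +1]
  = (2319|65)    [QR: 65 ≡ 1 mod 4, sign kept]
  = (44|65)    [2319 ≡ 44 mod 65]
  = (11|65)    [65 ≡ 1 mod 8 ⇒ (2|65)^2 = +1]
  = (65|11)    [QR: 65 ≡ 1 mod 4, sign kept]
  = (10|11)    [65 ≡ 10 mod 11]
  = -(5|11)    [11 ≡ 3 mod 8 ⇒ (2|11) = -1]
  = -(11|5)    [QR: 5 ≡ 1 mod 4, sign kept]
  = -(1|5)    [11 ≡ 1 mod 5]
  = -1    [(1|5) = 1]
The Legendre symbol is -1, so x^2 ≡ -2319 (mod 7477) has no solution.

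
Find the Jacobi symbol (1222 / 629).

1

(1222 / 629)
  = (593 / 629)    [1222 ≡ 593 mod 629]
  = (629 / 593)    [QR: 593 ≡ 1 mod 4, sign kept]
  = (36 / 593)    [629 ≡ 36 mod 593]
  = (9 / 593)    [593 ≡ 1 mod 8 ⇒ (2 / 593)^2 = +1]
  = (593 / 9)    [QR: 9 ≡ 1 mod 4, sign kept]
  = (8 / 9)    [593 ≡ 8 mod 9]
  = (1 / 9)    [9 ≡ 1 mod 8 ⇒ (2 / 9)^3 = +1]
  = 1    [(1 / 9) = 1]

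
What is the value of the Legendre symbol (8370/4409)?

(8370/4409)
  = (3961/4409)    [8370 ≡ 3961 mod 4409]
  = (4409/3961)    [QR: 3961 ≡ 1 mod 4, sign kept]
  = (448/3961)    [4409 ≡ 448 mod 3961]
  = (7/3961)    [3961 ≡ 1 mod 8 ⇒ (2/3961)^6 = +1]
  = (3961/7)    [QR: 3961 ≡ 1 mod 4, sign kept]
  = (6/7)    [3961 ≡ 6 mod 7]
  = (3/7)    [7 ≡ 7 mod 8 ⇒ (2/7) = +1]
  = -(7/3)    [QR: both ≡ 3 mod 4, sign flips]
  = -(1/3)    [7 ≡ 1 mod 3]
  = -1    [(1/3) = 1]

-1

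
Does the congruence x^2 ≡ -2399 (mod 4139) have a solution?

Reduce the numerator: -2399 ≡ 1740 (mod 4139), so (-2399|4139) = (1740|4139).
Factor out 2: 1740 = 2^2·435. Since 4139 ≡ 3 (mod 8), (2|4139) = -1, and (2|4139)^2 = +1. Now have (435|4139).
Both 435 ≡ 3 and 4139 ≡ 3 (mod 4), so reciprocity gives (435|4139) = -(4139|435). Reduce: 4139 ≡ 224 (mod 435). Now have -(224|435).
Factor out 2: 224 = 2^5·7. Since 435 ≡ 3 (mod 8), (2|435) = -1, and (2|435)^5 = -1. Now have (7|435).
Both 7 ≡ 3 and 435 ≡ 3 (mod 4), so reciprocity gives (7|435) = -(435|7). Reduce: 435 ≡ 1 (mod 7). Now have -(1|7).
(1|7) = 1. Collecting the sign factors: -1.
The Legendre symbol is -1, so x^2 ≡ -2399 (mod 4139) has no solution.

no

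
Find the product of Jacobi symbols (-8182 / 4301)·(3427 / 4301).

By multiplicativity, (-8182·3427 / 4301) = (-8182 / 4301)·(3427 / 4301).
First factor (-8182 / 4301):
(-8182 / 4301)
  = (420 / 4301)    [-8182 ≡ 420 mod 4301]
  = (105 / 4301)    [4301 ≡ 5 mod 8 ⇒ (2 / 4301)^2 = +1]
  = (4301 / 105)    [QR: 105 ≡ 1 mod 4, sign kept]
  = (101 / 105)    [4301 ≡ 101 mod 105]
  = (105 / 101)    [QR: 101 ≡ 1 mod 4, sign kept]
  = (4 / 101)    [105 ≡ 4 mod 101]
  = (1 / 101)    [101 ≡ 5 mod 8 ⇒ (2 / 101)^2 = +1]
  = 1    [(1 / 101) = 1]
Second factor (3427 / 4301):
(3427 / 4301)
  = (4301 / 3427)    [QR: 4301 ≡ 1 mod 4, sign kept]
  = (874 / 3427)    [4301 ≡ 874 mod 3427]
  = -(437 / 3427)    [3427 ≡ 3 mod 8 ⇒ (2 / 3427) = -1]
  = -(3427 / 437)    [QR: 437 ≡ 1 mod 4, sign kept]
  = -(368 / 437)    [3427 ≡ 368 mod 437]
  = -(23 / 437)    [437 ≡ 5 mod 8 ⇒ (2 / 437)^4 = +1]
  = -(437 / 23)    [QR: 437 ≡ 1 mod 4, sign kept]
  = -(0 / 23)    [437 ≡ 0 mod 23]
  = 0    [numerator 0, gcd > 1]
Product: (1)·(0) = 0.

0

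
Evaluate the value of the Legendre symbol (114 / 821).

1

(114 / 821)
  = -(57 / 821)    [821 ≡ 5 mod 8 ⇒ (2 / 821) = -1]
  = -(821 / 57)    [QR: 57 ≡ 1 mod 4, sign kept]
  = -(23 / 57)    [821 ≡ 23 mod 57]
  = -(57 / 23)    [QR: 57 ≡ 1 mod 4, sign kept]
  = -(11 / 23)    [57 ≡ 11 mod 23]
  = (23 / 11)    [QR: both ≡ 3 mod 4, sign flips]
  = (1 / 11)    [23 ≡ 1 mod 11]
  = 1    [(1 / 11) = 1]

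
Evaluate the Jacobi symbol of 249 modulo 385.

249 ≡ 1 (mod 4), so quadratic reciprocity gives (249|385) = (385|249). Reduce: 385 ≡ 136 (mod 249). Now have (136|249).
Factor out 2: 136 = 2^3·17. Since 249 ≡ 1 (mod 8), (2|249) = +1, and (2|249)^3 = +1. Now have (17|249).
17 ≡ 1 (mod 4), so quadratic reciprocity gives (17|249) = (249|17). Reduce: 249 ≡ 11 (mod 17). Now have (11|17).
17 ≡ 1 (mod 4), so quadratic reciprocity gives (11|17) = (17|11). Reduce: 17 ≡ 6 (mod 11). Now have (6|11).
Factor out 2: 6 = 2·3. Since 11 ≡ 3 (mod 8), (2|11) = -1. Now have -(3|11).
Both 3 ≡ 3 and 11 ≡ 3 (mod 4), so reciprocity gives (3|11) = -(11|3). Reduce: 11 ≡ 2 (mod 3). Now have (2|3).
Factor out 2: 2 = 2. Since 3 ≡ 3 (mod 8), (2|3) = -1. Now have -(1|3).
(1|3) = 1. Collecting the sign factors: -1.

-1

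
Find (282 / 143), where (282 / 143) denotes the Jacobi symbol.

-1

(282 / 143)
  = (139 / 143)    [282 ≡ 139 mod 143]
  = -(143 / 139)    [QR: both ≡ 3 mod 4, sign flips]
  = -(4 / 139)    [143 ≡ 4 mod 139]
  = -(1 / 139)    [139 ≡ 3 mod 8 ⇒ (2 / 139)^2 = +1]
  = -1    [(1 / 139) = 1]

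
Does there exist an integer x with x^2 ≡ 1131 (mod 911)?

(1131/911)
  = (220/911)    [1131 ≡ 220 mod 911]
  = (55/911)    [911 ≡ 7 mod 8 ⇒ (2/911)^2 = +1]
  = -(911/55)    [QR: both ≡ 3 mod 4, sign flips]
  = -(31/55)    [911 ≡ 31 mod 55]
  = (55/31)    [QR: both ≡ 3 mod 4, sign flips]
  = (24/31)    [55 ≡ 24 mod 31]
  = (3/31)    [31 ≡ 7 mod 8 ⇒ (2/31)^3 = +1]
  = -(31/3)    [QR: both ≡ 3 mod 4, sign flips]
  = -(1/3)    [31 ≡ 1 mod 3]
  = -1    [(1/3) = 1]
The Legendre symbol is -1, so x^2 ≡ 1131 (mod 911) has no solution.

no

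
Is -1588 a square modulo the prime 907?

yes

Pull out -1: (-1588/907) = (-1/907)·(1588/907). Since 907 ≡ 3 (mod 4), (-1/907) = -1. Now have -(1588/907).
Reduce the numerator: 1588 ≡ 681 (mod 907), so (1588/907) = (681/907).
681 ≡ 1 (mod 4), so quadratic reciprocity gives (681/907) = (907/681). Reduce: 907 ≡ 226 (mod 681). Now have -(226/681).
Factor out 2: 226 = 2·113. Since 681 ≡ 1 (mod 8), (2/681) = +1. Now have -(113/681).
113 ≡ 1 (mod 4), so quadratic reciprocity gives (113/681) = (681/113). Reduce: 681 ≡ 3 (mod 113). Now have -(3/113).
113 ≡ 1 (mod 4), so quadratic reciprocity gives (3/113) = (113/3). Reduce: 113 ≡ 2 (mod 3). Now have -(2/3).
Factor out 2: 2 = 2. Since 3 ≡ 3 (mod 8), (2/3) = -1. Now have (1/3).
(1/3) = 1. Collecting the sign factors: 1.
The Legendre symbol is 1, so x^2 ≡ -1588 (mod 907) has solution.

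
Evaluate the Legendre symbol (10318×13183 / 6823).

By multiplicativity, (10318·13183 / 6823) = (10318 / 6823)·(13183 / 6823).
First factor (10318 / 6823):
Reduce the numerator: 10318 ≡ 3495 (mod 6823), so (10318 / 6823) = (3495 / 6823).
Both 3495 ≡ 3 and 6823 ≡ 3 (mod 4), so reciprocity gives (3495 / 6823) = -(6823 / 3495). Reduce: 6823 ≡ 3328 (mod 3495). Now have -(3328 / 3495).
Factor out 2: 3328 = 2^8·13. Since 3495 ≡ 7 (mod 8), (2 / 3495) = +1, and (2 / 3495)^8 = +1. Now have -(13 / 3495).
13 ≡ 1 (mod 4), so quadratic reciprocity gives (13 / 3495) = (3495 / 13). Reduce: 3495 ≡ 11 (mod 13). Now have -(11 / 13).
13 ≡ 1 (mod 4), so quadratic reciprocity gives (11 / 13) = (13 / 11). Reduce: 13 ≡ 2 (mod 11). Now have -(2 / 11).
Factor out 2: 2 = 2. Since 11 ≡ 3 (mod 8), (2 / 11) = -1. Now have (1 / 11).
(1 / 11) = 1. Collecting the sign factors: 1.
Second factor (13183 / 6823):
Reduce the numerator: 13183 ≡ 6360 (mod 6823), so (13183 / 6823) = (6360 / 6823).
Factor out 2: 6360 = 2^3·795. Since 6823 ≡ 7 (mod 8), (2 / 6823) = +1, and (2 / 6823)^3 = +1. Now have (795 / 6823).
Both 795 ≡ 3 and 6823 ≡ 3 (mod 4), so reciprocity gives (795 / 6823) = -(6823 / 795). Reduce: 6823 ≡ 463 (mod 795). Now have -(463 / 795).
Both 463 ≡ 3 and 795 ≡ 3 (mod 4), so reciprocity gives (463 / 795) = -(795 / 463). Reduce: 795 ≡ 332 (mod 463). Now have (332 / 463).
Factor out 2: 332 = 2^2·83. Since 463 ≡ 7 (mod 8), (2 / 463) = +1, and (2 / 463)^2 = +1. Now have (83 / 463).
Both 83 ≡ 3 and 463 ≡ 3 (mod 4), so reciprocity gives (83 / 463) = -(463 / 83). Reduce: 463 ≡ 48 (mod 83). Now have -(48 / 83).
Factor out 2: 48 = 2^4·3. Since 83 ≡ 3 (mod 8), (2 / 83) = -1, and (2 / 83)^4 = +1. Now have -(3 / 83).
Both 3 ≡ 3 and 83 ≡ 3 (mod 4), so reciprocity gives (3 / 83) = -(83 / 3). Reduce: 83 ≡ 2 (mod 3). Now have (2 / 3).
Factor out 2: 2 = 2. Since 3 ≡ 3 (mod 8), (2 / 3) = -1. Now have -(1 / 3).
(1 / 3) = 1. Collecting the sign factors: -1.
Product: (1)·(-1) = -1.

-1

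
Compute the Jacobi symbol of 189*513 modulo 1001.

By multiplicativity, (189·513 / 1001) = (189 / 1001)·(513 / 1001).
First factor (189 / 1001):
189 ≡ 1 (mod 4), so quadratic reciprocity gives (189 / 1001) = (1001 / 189). Reduce: 1001 ≡ 56 (mod 189). Now have (56 / 189).
Factor out 2: 56 = 2^3·7. Since 189 ≡ 5 (mod 8), (2 / 189) = -1, and (2 / 189)^3 = -1. Now have -(7 / 189).
189 ≡ 1 (mod 4), so quadratic reciprocity gives (7 / 189) = (189 / 7). Reduce: 189 ≡ 0 (mod 7). Now have -(0 / 7).
The numerator is now 0 with denominator 7 > 1: the symbol is 0.
Second factor (513 / 1001):
513 ≡ 1 (mod 4), so quadratic reciprocity gives (513 / 1001) = (1001 / 513). Reduce: 1001 ≡ 488 (mod 513). Now have (488 / 513).
Factor out 2: 488 = 2^3·61. Since 513 ≡ 1 (mod 8), (2 / 513) = +1, and (2 / 513)^3 = +1. Now have (61 / 513).
61 ≡ 1 (mod 4), so quadratic reciprocity gives (61 / 513) = (513 / 61). Reduce: 513 ≡ 25 (mod 61). Now have (25 / 61).
25 ≡ 1 (mod 4), so quadratic reciprocity gives (25 / 61) = (61 / 25). Reduce: 61 ≡ 11 (mod 25). Now have (11 / 25).
25 ≡ 1 (mod 4), so quadratic reciprocity gives (11 / 25) = (25 / 11). Reduce: 25 ≡ 3 (mod 11). Now have (3 / 11).
Both 3 ≡ 3 and 11 ≡ 3 (mod 4), so reciprocity gives (3 / 11) = -(11 / 3). Reduce: 11 ≡ 2 (mod 3). Now have -(2 / 3).
Factor out 2: 2 = 2. Since 3 ≡ 3 (mod 8), (2 / 3) = -1. Now have (1 / 3).
(1 / 3) = 1. Collecting the sign factors: 1.
Product: (0)·(1) = 0.

0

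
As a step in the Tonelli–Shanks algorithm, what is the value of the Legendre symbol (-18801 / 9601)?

Reduce the numerator: -18801 ≡ 401 (mod 9601), so (-18801 / 9601) = (401 / 9601).
401 ≡ 1 (mod 4), so quadratic reciprocity gives (401 / 9601) = (9601 / 401). Reduce: 9601 ≡ 378 (mod 401). Now have (378 / 401).
Factor out 2: 378 = 2·189. Since 401 ≡ 1 (mod 8), (2 / 401) = +1. Now have (189 / 401).
189 ≡ 1 (mod 4), so quadratic reciprocity gives (189 / 401) = (401 / 189). Reduce: 401 ≡ 23 (mod 189). Now have (23 / 189).
189 ≡ 1 (mod 4), so quadratic reciprocity gives (23 / 189) = (189 / 23). Reduce: 189 ≡ 5 (mod 23). Now have (5 / 23).
5 ≡ 1 (mod 4), so quadratic reciprocity gives (5 / 23) = (23 / 5). Reduce: 23 ≡ 3 (mod 5). Now have (3 / 5).
5 ≡ 1 (mod 4), so quadratic reciprocity gives (3 / 5) = (5 / 3). Reduce: 5 ≡ 2 (mod 3). Now have (2 / 3).
Factor out 2: 2 = 2. Since 3 ≡ 3 (mod 8), (2 / 3) = -1. Now have -(1 / 3).
(1 / 3) = 1. Collecting the sign factors: -1.

-1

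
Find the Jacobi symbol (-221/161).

(-221/161)
  = (101/161)    [-221 ≡ 101 mod 161]
  = (161/101)    [QR: 101 ≡ 1 mod 4, sign kept]
  = (60/101)    [161 ≡ 60 mod 101]
  = (15/101)    [101 ≡ 5 mod 8 ⇒ (2/101)^2 = +1]
  = (101/15)    [QR: 101 ≡ 1 mod 4, sign kept]
  = (11/15)    [101 ≡ 11 mod 15]
  = -(15/11)    [QR: both ≡ 3 mod 4, sign flips]
  = -(4/11)    [15 ≡ 4 mod 11]
  = -(1/11)    [11 ≡ 3 mod 8 ⇒ (2/11)^2 = +1]
  = -1    [(1/11) = 1]

-1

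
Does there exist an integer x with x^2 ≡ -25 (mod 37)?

yes

(-25/37)
  = (12/37)    [-25 ≡ 12 mod 37]
  = (3/37)    [37 ≡ 5 mod 8 ⇒ (2/37)^2 = +1]
  = (37/3)    [QR: 37 ≡ 1 mod 4, sign kept]
  = (1/3)    [37 ≡ 1 mod 3]
  = 1    [(1/3) = 1]
The Legendre symbol is 1, so x^2 ≡ -25 (mod 37) has solution.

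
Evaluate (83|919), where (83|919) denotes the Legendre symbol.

1

Both 83 ≡ 3 and 919 ≡ 3 (mod 4), so reciprocity gives (83|919) = -(919|83). Reduce: 919 ≡ 6 (mod 83). Now have -(6|83).
Factor out 2: 6 = 2·3. Since 83 ≡ 3 (mod 8), (2|83) = -1. Now have (3|83).
Both 3 ≡ 3 and 83 ≡ 3 (mod 4), so reciprocity gives (3|83) = -(83|3). Reduce: 83 ≡ 2 (mod 3). Now have -(2|3).
Factor out 2: 2 = 2. Since 3 ≡ 3 (mod 8), (2|3) = -1. Now have (1|3).
(1|3) = 1. Collecting the sign factors: 1.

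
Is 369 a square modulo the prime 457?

(369/457)
  = (457/369)    [QR: 369 ≡ 1 mod 4, sign kept]
  = (88/369)    [457 ≡ 88 mod 369]
  = (11/369)    [369 ≡ 1 mod 8 ⇒ (2/369)^3 = +1]
  = (369/11)    [QR: 369 ≡ 1 mod 4, sign kept]
  = (6/11)    [369 ≡ 6 mod 11]
  = -(3/11)    [11 ≡ 3 mod 8 ⇒ (2/11) = -1]
  = (11/3)    [QR: both ≡ 3 mod 4, sign flips]
  = (2/3)    [11 ≡ 2 mod 3]
  = -(1/3)    [3 ≡ 3 mod 8 ⇒ (2/3) = -1]
  = -1    [(1/3) = 1]
The Legendre symbol is -1, so x^2 ≡ 369 (mod 457) has no solution.

no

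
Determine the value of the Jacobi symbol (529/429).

Reduce the numerator: 529 ≡ 100 (mod 429), so (529/429) = (100/429).
Factor out 2: 100 = 2^2·25. Since 429 ≡ 5 (mod 8), (2/429) = -1, and (2/429)^2 = +1. Now have (25/429).
25 ≡ 1 (mod 4), so quadratic reciprocity gives (25/429) = (429/25). Reduce: 429 ≡ 4 (mod 25). Now have (4/25).
Factor out 2: 4 = 2^2. Since 25 ≡ 1 (mod 8), (2/25) = +1, and (2/25)^2 = +1. Now have (1/25).
(1/25) = 1. Collecting the sign factors: 1.

1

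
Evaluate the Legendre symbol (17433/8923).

-1

Reduce the numerator: 17433 ≡ 8510 (mod 8923), so (17433/8923) = (8510/8923).
Factor out 2: 8510 = 2·4255. Since 8923 ≡ 3 (mod 8), (2/8923) = -1. Now have -(4255/8923).
Both 4255 ≡ 3 and 8923 ≡ 3 (mod 4), so reciprocity gives (4255/8923) = -(8923/4255). Reduce: 8923 ≡ 413 (mod 4255). Now have (413/4255).
413 ≡ 1 (mod 4), so quadratic reciprocity gives (413/4255) = (4255/413). Reduce: 4255 ≡ 125 (mod 413). Now have (125/413).
125 ≡ 1 (mod 4), so quadratic reciprocity gives (125/413) = (413/125). Reduce: 413 ≡ 38 (mod 125). Now have (38/125).
Factor out 2: 38 = 2·19. Since 125 ≡ 5 (mod 8), (2/125) = -1. Now have -(19/125).
125 ≡ 1 (mod 4), so quadratic reciprocity gives (19/125) = (125/19). Reduce: 125 ≡ 11 (mod 19). Now have -(11/19).
Both 11 ≡ 3 and 19 ≡ 3 (mod 4), so reciprocity gives (11/19) = -(19/11). Reduce: 19 ≡ 8 (mod 11). Now have (8/11).
Factor out 2: 8 = 2^3. Since 11 ≡ 3 (mod 8), (2/11) = -1, and (2/11)^3 = -1. Now have -(1/11).
(1/11) = 1. Collecting the sign factors: -1.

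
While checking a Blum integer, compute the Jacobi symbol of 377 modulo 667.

377 ≡ 1 (mod 4), so quadratic reciprocity gives (377/667) = (667/377). Reduce: 667 ≡ 290 (mod 377). Now have (290/377).
Factor out 2: 290 = 2·145. Since 377 ≡ 1 (mod 8), (2/377) = +1. Now have (145/377).
145 ≡ 1 (mod 4), so quadratic reciprocity gives (145/377) = (377/145). Reduce: 377 ≡ 87 (mod 145). Now have (87/145).
145 ≡ 1 (mod 4), so quadratic reciprocity gives (87/145) = (145/87). Reduce: 145 ≡ 58 (mod 87). Now have (58/87).
Factor out 2: 58 = 2·29. Since 87 ≡ 7 (mod 8), (2/87) = +1. Now have (29/87).
29 ≡ 1 (mod 4), so quadratic reciprocity gives (29/87) = (87/29). Reduce: 87 ≡ 0 (mod 29). Now have (0/29).
The numerator is now 0 with denominator 29 > 1: the symbol is 0.

0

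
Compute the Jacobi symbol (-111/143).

1

Pull out -1: (-111/143) = (-1/143)·(111/143). Since 143 ≡ 3 (mod 4), (-1/143) = -1. Now have -(111/143).
Both 111 ≡ 3 and 143 ≡ 3 (mod 4), so reciprocity gives (111/143) = -(143/111). Reduce: 143 ≡ 32 (mod 111). Now have (32/111).
Factor out 2: 32 = 2^5. Since 111 ≡ 7 (mod 8), (2/111) = +1, and (2/111)^5 = +1. Now have (1/111).
(1/111) = 1. Collecting the sign factors: 1.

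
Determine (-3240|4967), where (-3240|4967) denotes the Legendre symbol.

(-3240|4967)
  = (1727|4967)    [-3240 ≡ 1727 mod 4967]
  = -(4967|1727)    [QR: both ≡ 3 mod 4, sign flips]
  = -(1513|1727)    [4967 ≡ 1513 mod 1727]
  = -(1727|1513)    [QR: 1513 ≡ 1 mod 4, sign kept]
  = -(214|1513)    [1727 ≡ 214 mod 1513]
  = -(107|1513)    [1513 ≡ 1 mod 8 ⇒ (2|1513) = +1]
  = -(1513|107)    [QR: 1513 ≡ 1 mod 4, sign kept]
  = -(15|107)    [1513 ≡ 15 mod 107]
  = (107|15)    [QR: both ≡ 3 mod 4, sign flips]
  = (2|15)    [107 ≡ 2 mod 15]
  = (1|15)    [15 ≡ 7 mod 8 ⇒ (2|15) = +1]
  = 1    [(1|15) = 1]

1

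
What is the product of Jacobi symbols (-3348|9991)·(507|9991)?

1

By multiplicativity, (-3348·507|9991) = (-3348|9991)·(507|9991).
First factor (-3348|9991):
Reduce the numerator: -3348 ≡ 6643 (mod 9991), so (-3348|9991) = (6643|9991).
Both 6643 ≡ 3 and 9991 ≡ 3 (mod 4), so reciprocity gives (6643|9991) = -(9991|6643). Reduce: 9991 ≡ 3348 (mod 6643). Now have -(3348|6643).
Factor out 2: 3348 = 2^2·837. Since 6643 ≡ 3 (mod 8), (2|6643) = -1, and (2|6643)^2 = +1. Now have -(837|6643).
837 ≡ 1 (mod 4), so quadratic reciprocity gives (837|6643) = (6643|837). Reduce: 6643 ≡ 784 (mod 837). Now have -(784|837).
Factor out 2: 784 = 2^4·49. Since 837 ≡ 5 (mod 8), (2|837) = -1, and (2|837)^4 = +1. Now have -(49|837).
49 ≡ 1 (mod 4), so quadratic reciprocity gives (49|837) = (837|49). Reduce: 837 ≡ 4 (mod 49). Now have -(4|49).
Factor out 2: 4 = 2^2. Since 49 ≡ 1 (mod 8), (2|49) = +1, and (2|49)^2 = +1. Now have -(1|49).
(1|49) = 1. Collecting the sign factors: -1.
Second factor (507|9991):
Both 507 ≡ 3 and 9991 ≡ 3 (mod 4), so reciprocity gives (507|9991) = -(9991|507). Reduce: 9991 ≡ 358 (mod 507). Now have -(358|507).
Factor out 2: 358 = 2·179. Since 507 ≡ 3 (mod 8), (2|507) = -1. Now have (179|507).
Both 179 ≡ 3 and 507 ≡ 3 (mod 4), so reciprocity gives (179|507) = -(507|179). Reduce: 507 ≡ 149 (mod 179). Now have -(149|179).
149 ≡ 1 (mod 4), so quadratic reciprocity gives (149|179) = (179|149). Reduce: 179 ≡ 30 (mod 149). Now have -(30|149).
Factor out 2: 30 = 2·15. Since 149 ≡ 5 (mod 8), (2|149) = -1. Now have (15|149).
149 ≡ 1 (mod 4), so quadratic reciprocity gives (15|149) = (149|15). Reduce: 149 ≡ 14 (mod 15). Now have (14|15).
Factor out 2: 14 = 2·7. Since 15 ≡ 7 (mod 8), (2|15) = +1. Now have (7|15).
Both 7 ≡ 3 and 15 ≡ 3 (mod 4), so reciprocity gives (7|15) = -(15|7). Reduce: 15 ≡ 1 (mod 7). Now have -(1|7).
(1|7) = 1. Collecting the sign factors: -1.
Product: (-1)·(-1) = 1.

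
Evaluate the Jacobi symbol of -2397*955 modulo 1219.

By multiplicativity, (-2397·955|1219) = (-2397|1219)·(955|1219).
First factor (-2397|1219):
(-2397|1219)
  = (41|1219)    [-2397 ≡ 41 mod 1219]
  = (1219|41)    [QR: 41 ≡ 1 mod 4, sign kept]
  = (30|41)    [1219 ≡ 30 mod 41]
  = (15|41)    [41 ≡ 1 mod 8 ⇒ (2|41) = +1]
  = (41|15)    [QR: 41 ≡ 1 mod 4, sign kept]
  = (11|15)    [41 ≡ 11 mod 15]
  = -(15|11)    [QR: both ≡ 3 mod 4, sign flips]
  = -(4|11)    [15 ≡ 4 mod 11]
  = -(1|11)    [11 ≡ 3 mod 8 ⇒ (2|11)^2 = +1]
  = -1    [(1|11) = 1]
Second factor (955|1219):
(955|1219)
  = -(1219|955)    [QR: both ≡ 3 mod 4, sign flips]
  = -(264|955)    [1219 ≡ 264 mod 955]
  = (33|955)    [955 ≡ 3 mod 8 ⇒ (2|955)^3 = -1]
  = (955|33)    [QR: 33 ≡ 1 mod 4, sign kept]
  = (31|33)    [955 ≡ 31 mod 33]
  = (33|31)    [QR: 33 ≡ 1 mod 4, sign kept]
  = (2|31)    [33 ≡ 2 mod 31]
  = (1|31)    [31 ≡ 7 mod 8 ⇒ (2|31) = +1]
  = 1    [(1|31) = 1]
Product: (-1)·(1) = -1.

-1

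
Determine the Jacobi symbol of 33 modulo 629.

1

33 ≡ 1 (mod 4), so quadratic reciprocity gives (33/629) = (629/33). Reduce: 629 ≡ 2 (mod 33). Now have (2/33).
Factor out 2: 2 = 2. Since 33 ≡ 1 (mod 8), (2/33) = +1. Now have (1/33).
(1/33) = 1. Collecting the sign factors: 1.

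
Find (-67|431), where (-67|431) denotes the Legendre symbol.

(-67|431)
  = -(67|431)    [431 ≡ 3 mod 4 ⇒ (-1|431) = -1]
  = (431|67)    [QR: both ≡ 3 mod 4, sign flips]
  = (29|67)    [431 ≡ 29 mod 67]
  = (67|29)    [QR: 29 ≡ 1 mod 4, sign kept]
  = (9|29)    [67 ≡ 9 mod 29]
  = (29|9)    [QR: 9 ≡ 1 mod 4, sign kept]
  = (2|9)    [29 ≡ 2 mod 9]
  = (1|9)    [9 ≡ 1 mod 8 ⇒ (2|9) = +1]
  = 1    [(1|9) = 1]

1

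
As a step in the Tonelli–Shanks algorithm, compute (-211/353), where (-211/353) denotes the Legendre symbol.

-1

Pull out -1: (-211/353) = (-1/353)·(211/353). Since 353 ≡ 1 (mod 4), (-1/353) = +1. Now have (211/353).
353 ≡ 1 (mod 4), so quadratic reciprocity gives (211/353) = (353/211). Reduce: 353 ≡ 142 (mod 211). Now have (142/211).
Factor out 2: 142 = 2·71. Since 211 ≡ 3 (mod 8), (2/211) = -1. Now have -(71/211).
Both 71 ≡ 3 and 211 ≡ 3 (mod 4), so reciprocity gives (71/211) = -(211/71). Reduce: 211 ≡ 69 (mod 71). Now have (69/71).
69 ≡ 1 (mod 4), so quadratic reciprocity gives (69/71) = (71/69). Reduce: 71 ≡ 2 (mod 69). Now have (2/69).
Factor out 2: 2 = 2. Since 69 ≡ 5 (mod 8), (2/69) = -1. Now have -(1/69).
(1/69) = 1. Collecting the sign factors: -1.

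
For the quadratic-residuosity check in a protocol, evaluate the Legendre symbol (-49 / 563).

-1

Reduce the numerator: -49 ≡ 514 (mod 563), so (-49 / 563) = (514 / 563).
Factor out 2: 514 = 2·257. Since 563 ≡ 3 (mod 8), (2 / 563) = -1. Now have -(257 / 563).
257 ≡ 1 (mod 4), so quadratic reciprocity gives (257 / 563) = (563 / 257). Reduce: 563 ≡ 49 (mod 257). Now have -(49 / 257).
49 ≡ 1 (mod 4), so quadratic reciprocity gives (49 / 257) = (257 / 49). Reduce: 257 ≡ 12 (mod 49). Now have -(12 / 49).
Factor out 2: 12 = 2^2·3. Since 49 ≡ 1 (mod 8), (2 / 49) = +1, and (2 / 49)^2 = +1. Now have -(3 / 49).
49 ≡ 1 (mod 4), so quadratic reciprocity gives (3 / 49) = (49 / 3). Reduce: 49 ≡ 1 (mod 3). Now have -(1 / 3).
(1 / 3) = 1. Collecting the sign factors: -1.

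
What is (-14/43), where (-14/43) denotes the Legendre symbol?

-1

(-14/43)
  = (29/43)    [-14 ≡ 29 mod 43]
  = (43/29)    [QR: 29 ≡ 1 mod 4, sign kept]
  = (14/29)    [43 ≡ 14 mod 29]
  = -(7/29)    [29 ≡ 5 mod 8 ⇒ (2/29) = -1]
  = -(29/7)    [QR: 29 ≡ 1 mod 4, sign kept]
  = -(1/7)    [29 ≡ 1 mod 7]
  = -1    [(1/7) = 1]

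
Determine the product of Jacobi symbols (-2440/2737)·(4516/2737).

By multiplicativity, (-2440·4516/2737) = (-2440/2737)·(4516/2737).
First factor (-2440/2737):
Reduce the numerator: -2440 ≡ 297 (mod 2737), so (-2440/2737) = (297/2737).
297 ≡ 1 (mod 4), so quadratic reciprocity gives (297/2737) = (2737/297). Reduce: 2737 ≡ 64 (mod 297). Now have (64/297).
Factor out 2: 64 = 2^6. Since 297 ≡ 1 (mod 8), (2/297) = +1, and (2/297)^6 = +1. Now have (1/297).
(1/297) = 1. Collecting the sign factors: 1.
Second factor (4516/2737):
Reduce the numerator: 4516 ≡ 1779 (mod 2737), so (4516/2737) = (1779/2737).
2737 ≡ 1 (mod 4), so quadratic reciprocity gives (1779/2737) = (2737/1779). Reduce: 2737 ≡ 958 (mod 1779). Now have (958/1779).
Factor out 2: 958 = 2·479. Since 1779 ≡ 3 (mod 8), (2/1779) = -1. Now have -(479/1779).
Both 479 ≡ 3 and 1779 ≡ 3 (mod 4), so reciprocity gives (479/1779) = -(1779/479). Reduce: 1779 ≡ 342 (mod 479). Now have (342/479).
Factor out 2: 342 = 2·171. Since 479 ≡ 7 (mod 8), (2/479) = +1. Now have (171/479).
Both 171 ≡ 3 and 479 ≡ 3 (mod 4), so reciprocity gives (171/479) = -(479/171). Reduce: 479 ≡ 137 (mod 171). Now have -(137/171).
137 ≡ 1 (mod 4), so quadratic reciprocity gives (137/171) = (171/137). Reduce: 171 ≡ 34 (mod 137). Now have -(34/137).
Factor out 2: 34 = 2·17. Since 137 ≡ 1 (mod 8), (2/137) = +1. Now have -(17/137).
17 ≡ 1 (mod 4), so quadratic reciprocity gives (17/137) = (137/17). Reduce: 137 ≡ 1 (mod 17). Now have -(1/17).
(1/17) = 1. Collecting the sign factors: -1.
Product: (1)·(-1) = -1.

-1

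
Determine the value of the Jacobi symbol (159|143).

1

(159|143)
  = (16|143)    [159 ≡ 16 mod 143]
  = (1|143)    [143 ≡ 7 mod 8 ⇒ (2|143)^4 = +1]
  = 1    [(1|143) = 1]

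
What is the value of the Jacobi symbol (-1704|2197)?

(-1704|2197)
  = (1704|2197)    [2197 ≡ 1 mod 4 ⇒ (-1|2197) = +1]
  = -(213|2197)    [2197 ≡ 5 mod 8 ⇒ (2|2197)^3 = -1]
  = -(2197|213)    [QR: 213 ≡ 1 mod 4, sign kept]
  = -(67|213)    [2197 ≡ 67 mod 213]
  = -(213|67)    [QR: 213 ≡ 1 mod 4, sign kept]
  = -(12|67)    [213 ≡ 12 mod 67]
  = -(3|67)    [67 ≡ 3 mod 8 ⇒ (2|67)^2 = +1]
  = (67|3)    [QR: both ≡ 3 mod 4, sign flips]
  = (1|3)    [67 ≡ 1 mod 3]
  = 1    [(1|3) = 1]

1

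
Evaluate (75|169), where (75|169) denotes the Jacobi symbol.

1

(75|169)
  = (169|75)    [QR: 169 ≡ 1 mod 4, sign kept]
  = (19|75)    [169 ≡ 19 mod 75]
  = -(75|19)    [QR: both ≡ 3 mod 4, sign flips]
  = -(18|19)    [75 ≡ 18 mod 19]
  = (9|19)    [19 ≡ 3 mod 8 ⇒ (2|19) = -1]
  = (19|9)    [QR: 9 ≡ 1 mod 4, sign kept]
  = (1|9)    [19 ≡ 1 mod 9]
  = 1    [(1|9) = 1]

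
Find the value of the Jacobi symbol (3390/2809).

Reduce the numerator: 3390 ≡ 581 (mod 2809), so (3390/2809) = (581/2809).
581 ≡ 1 (mod 4), so quadratic reciprocity gives (581/2809) = (2809/581). Reduce: 2809 ≡ 485 (mod 581). Now have (485/581).
485 ≡ 1 (mod 4), so quadratic reciprocity gives (485/581) = (581/485). Reduce: 581 ≡ 96 (mod 485). Now have (96/485).
Factor out 2: 96 = 2^5·3. Since 485 ≡ 5 (mod 8), (2/485) = -1, and (2/485)^5 = -1. Now have -(3/485).
485 ≡ 1 (mod 4), so quadratic reciprocity gives (3/485) = (485/3). Reduce: 485 ≡ 2 (mod 3). Now have -(2/3).
Factor out 2: 2 = 2. Since 3 ≡ 3 (mod 8), (2/3) = -1. Now have (1/3).
(1/3) = 1. Collecting the sign factors: 1.

1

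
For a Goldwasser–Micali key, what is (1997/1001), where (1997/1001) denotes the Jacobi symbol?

Reduce the numerator: 1997 ≡ 996 (mod 1001), so (1997/1001) = (996/1001).
Factor out 2: 996 = 2^2·249. Since 1001 ≡ 1 (mod 8), (2/1001) = +1, and (2/1001)^2 = +1. Now have (249/1001).
249 ≡ 1 (mod 4), so quadratic reciprocity gives (249/1001) = (1001/249). Reduce: 1001 ≡ 5 (mod 249). Now have (5/249).
5 ≡ 1 (mod 4), so quadratic reciprocity gives (5/249) = (249/5). Reduce: 249 ≡ 4 (mod 5). Now have (4/5).
Factor out 2: 4 = 2^2. Since 5 ≡ 5 (mod 8), (2/5) = -1, and (2/5)^2 = +1. Now have (1/5).
(1/5) = 1. Collecting the sign factors: 1.

1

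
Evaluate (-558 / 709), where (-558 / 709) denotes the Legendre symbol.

Reduce the numerator: -558 ≡ 151 (mod 709), so (-558 / 709) = (151 / 709).
709 ≡ 1 (mod 4), so quadratic reciprocity gives (151 / 709) = (709 / 151). Reduce: 709 ≡ 105 (mod 151). Now have (105 / 151).
105 ≡ 1 (mod 4), so quadratic reciprocity gives (105 / 151) = (151 / 105). Reduce: 151 ≡ 46 (mod 105). Now have (46 / 105).
Factor out 2: 46 = 2·23. Since 105 ≡ 1 (mod 8), (2 / 105) = +1. Now have (23 / 105).
105 ≡ 1 (mod 4), so quadratic reciprocity gives (23 / 105) = (105 / 23). Reduce: 105 ≡ 13 (mod 23). Now have (13 / 23).
13 ≡ 1 (mod 4), so quadratic reciprocity gives (13 / 23) = (23 / 13). Reduce: 23 ≡ 10 (mod 13). Now have (10 / 13).
Factor out 2: 10 = 2·5. Since 13 ≡ 5 (mod 8), (2 / 13) = -1. Now have -(5 / 13).
5 ≡ 1 (mod 4), so quadratic reciprocity gives (5 / 13) = (13 / 5). Reduce: 13 ≡ 3 (mod 5). Now have -(3 / 5).
5 ≡ 1 (mod 4), so quadratic reciprocity gives (3 / 5) = (5 / 3). Reduce: 5 ≡ 2 (mod 3). Now have -(2 / 3).
Factor out 2: 2 = 2. Since 3 ≡ 3 (mod 8), (2 / 3) = -1. Now have (1 / 3).
(1 / 3) = 1. Collecting the sign factors: 1.

1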